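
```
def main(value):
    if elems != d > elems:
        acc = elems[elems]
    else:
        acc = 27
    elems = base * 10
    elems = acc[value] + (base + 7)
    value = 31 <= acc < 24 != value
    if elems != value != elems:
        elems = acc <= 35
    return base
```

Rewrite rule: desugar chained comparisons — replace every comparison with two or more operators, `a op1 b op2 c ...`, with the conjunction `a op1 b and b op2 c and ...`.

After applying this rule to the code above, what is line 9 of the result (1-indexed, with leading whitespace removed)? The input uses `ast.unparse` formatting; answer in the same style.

Transformed code:
def main(value):
    if elems != d and d > elems:
        acc = elems[elems]
    else:
        acc = 27
    elems = base * 10
    elems = acc[value] + (base + 7)
    value = 31 <= acc and acc < 24 and (24 != value)
    if elems != value and value != elems:
        elems = acc <= 35
    return base

if elems != value and value != elems:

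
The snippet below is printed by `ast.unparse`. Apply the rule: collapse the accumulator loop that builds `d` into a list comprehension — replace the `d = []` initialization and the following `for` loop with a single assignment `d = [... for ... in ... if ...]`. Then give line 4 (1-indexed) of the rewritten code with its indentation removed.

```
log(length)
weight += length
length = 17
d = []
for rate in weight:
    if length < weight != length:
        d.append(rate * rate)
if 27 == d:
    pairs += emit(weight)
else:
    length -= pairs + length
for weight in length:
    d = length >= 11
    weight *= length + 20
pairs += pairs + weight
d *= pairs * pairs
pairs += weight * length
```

d = [rate * rate for rate in weight if length < weight != length]

Transformed code:
log(length)
weight += length
length = 17
d = [rate * rate for rate in weight if length < weight != length]
if 27 == d:
    pairs += emit(weight)
else:
    length -= pairs + length
for weight in length:
    d = length >= 11
    weight *= length + 20
pairs += pairs + weight
d *= pairs * pairs
pairs += weight * length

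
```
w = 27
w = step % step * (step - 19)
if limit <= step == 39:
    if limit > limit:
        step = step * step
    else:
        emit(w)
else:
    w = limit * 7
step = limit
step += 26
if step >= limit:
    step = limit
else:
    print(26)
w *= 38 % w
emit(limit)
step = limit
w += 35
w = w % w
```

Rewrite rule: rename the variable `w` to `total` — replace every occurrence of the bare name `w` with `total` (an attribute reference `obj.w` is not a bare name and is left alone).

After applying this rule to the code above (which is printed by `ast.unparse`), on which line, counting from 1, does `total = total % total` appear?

20

Transformed code:
total = 27
total = step % step * (step - 19)
if limit <= step == 39:
    if limit > limit:
        step = step * step
    else:
        emit(total)
else:
    total = limit * 7
step = limit
step += 26
if step >= limit:
    step = limit
else:
    print(26)
total *= 38 % total
emit(limit)
step = limit
total += 35
total = total % total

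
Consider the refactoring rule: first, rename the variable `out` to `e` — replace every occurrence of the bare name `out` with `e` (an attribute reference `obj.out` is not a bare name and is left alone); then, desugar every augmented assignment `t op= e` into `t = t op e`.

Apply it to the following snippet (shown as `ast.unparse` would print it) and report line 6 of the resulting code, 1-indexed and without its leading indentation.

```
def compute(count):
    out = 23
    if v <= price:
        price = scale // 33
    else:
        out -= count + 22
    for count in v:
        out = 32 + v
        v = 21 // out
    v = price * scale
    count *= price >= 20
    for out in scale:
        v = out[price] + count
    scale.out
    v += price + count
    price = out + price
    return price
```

e = e - (count + 22)

Transformed code:
def compute(count):
    e = 23
    if v <= price:
        price = scale // 33
    else:
        e = e - (count + 22)
    for count in v:
        e = 32 + v
        v = 21 // e
    v = price * scale
    count = count * (price >= 20)
    for e in scale:
        v = e[price] + count
    scale.out
    v = v + (price + count)
    price = e + price
    return price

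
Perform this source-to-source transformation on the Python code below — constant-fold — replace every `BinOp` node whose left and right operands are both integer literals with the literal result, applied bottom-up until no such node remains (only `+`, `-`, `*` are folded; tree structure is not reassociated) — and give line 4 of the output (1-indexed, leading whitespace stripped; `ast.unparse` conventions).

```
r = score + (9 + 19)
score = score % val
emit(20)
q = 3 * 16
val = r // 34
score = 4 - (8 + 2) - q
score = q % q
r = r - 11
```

q = 48

Transformed code:
r = score + 28
score = score % val
emit(20)
q = 48
val = r // 34
score = -6 - q
score = q % q
r = r - 11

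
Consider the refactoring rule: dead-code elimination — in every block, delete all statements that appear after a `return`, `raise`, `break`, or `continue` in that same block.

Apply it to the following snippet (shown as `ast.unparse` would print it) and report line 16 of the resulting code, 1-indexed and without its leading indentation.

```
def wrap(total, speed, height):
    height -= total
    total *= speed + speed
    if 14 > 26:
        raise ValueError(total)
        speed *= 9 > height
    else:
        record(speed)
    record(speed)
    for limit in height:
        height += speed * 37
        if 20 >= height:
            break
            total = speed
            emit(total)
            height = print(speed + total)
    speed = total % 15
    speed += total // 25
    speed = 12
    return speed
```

Transformed code:
def wrap(total, speed, height):
    height -= total
    total *= speed + speed
    if 14 > 26:
        raise ValueError(total)
    else:
        record(speed)
    record(speed)
    for limit in height:
        height += speed * 37
        if 20 >= height:
            break
    speed = total % 15
    speed += total // 25
    speed = 12
    return speed

return speed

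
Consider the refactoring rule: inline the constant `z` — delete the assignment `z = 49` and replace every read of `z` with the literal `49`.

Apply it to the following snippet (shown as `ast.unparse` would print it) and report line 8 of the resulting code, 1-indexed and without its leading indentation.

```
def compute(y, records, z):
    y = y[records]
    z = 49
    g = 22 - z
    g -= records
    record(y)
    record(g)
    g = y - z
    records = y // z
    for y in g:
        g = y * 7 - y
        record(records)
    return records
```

Transformed code:
def compute(y, records, z):
    y = y[records]
    g = 22 - 49
    g -= records
    record(y)
    record(g)
    g = y - 49
    records = y // 49
    for y in g:
        g = y * 7 - y
        record(records)
    return records

records = y // 49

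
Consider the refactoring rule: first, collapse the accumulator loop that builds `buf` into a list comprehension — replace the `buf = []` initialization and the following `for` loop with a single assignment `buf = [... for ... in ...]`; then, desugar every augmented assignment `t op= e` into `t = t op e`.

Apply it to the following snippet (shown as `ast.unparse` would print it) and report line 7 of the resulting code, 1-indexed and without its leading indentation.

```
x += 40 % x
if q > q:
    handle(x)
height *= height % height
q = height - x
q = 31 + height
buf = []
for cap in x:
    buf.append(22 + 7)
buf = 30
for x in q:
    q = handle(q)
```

Transformed code:
x = x + 40 % x
if q > q:
    handle(x)
height = height * (height % height)
q = height - x
q = 31 + height
buf = [22 + 7 for cap in x]
buf = 30
for x in q:
    q = handle(q)

buf = [22 + 7 for cap in x]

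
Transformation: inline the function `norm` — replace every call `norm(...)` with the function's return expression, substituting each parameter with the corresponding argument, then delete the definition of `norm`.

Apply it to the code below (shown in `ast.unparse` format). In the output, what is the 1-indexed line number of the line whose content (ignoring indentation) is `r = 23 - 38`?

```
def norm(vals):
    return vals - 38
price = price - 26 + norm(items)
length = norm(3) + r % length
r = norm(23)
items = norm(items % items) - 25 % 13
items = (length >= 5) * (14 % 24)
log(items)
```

3

Transformed code:
price = price - 26 + (items - 38)
length = 3 - 38 + r % length
r = 23 - 38
items = items % items - 38 - 25 % 13
items = (length >= 5) * (14 % 24)
log(items)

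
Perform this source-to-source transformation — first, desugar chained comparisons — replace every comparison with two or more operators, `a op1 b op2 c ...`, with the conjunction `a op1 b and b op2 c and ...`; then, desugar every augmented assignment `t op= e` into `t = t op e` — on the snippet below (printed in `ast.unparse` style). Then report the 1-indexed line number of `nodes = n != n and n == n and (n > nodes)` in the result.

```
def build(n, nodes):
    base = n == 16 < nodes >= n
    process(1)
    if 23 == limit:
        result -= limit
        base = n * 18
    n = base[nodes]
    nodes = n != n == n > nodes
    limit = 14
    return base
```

8

Transformed code:
def build(n, nodes):
    base = n == 16 and 16 < nodes and (nodes >= n)
    process(1)
    if 23 == limit:
        result = result - limit
        base = n * 18
    n = base[nodes]
    nodes = n != n and n == n and (n > nodes)
    limit = 14
    return base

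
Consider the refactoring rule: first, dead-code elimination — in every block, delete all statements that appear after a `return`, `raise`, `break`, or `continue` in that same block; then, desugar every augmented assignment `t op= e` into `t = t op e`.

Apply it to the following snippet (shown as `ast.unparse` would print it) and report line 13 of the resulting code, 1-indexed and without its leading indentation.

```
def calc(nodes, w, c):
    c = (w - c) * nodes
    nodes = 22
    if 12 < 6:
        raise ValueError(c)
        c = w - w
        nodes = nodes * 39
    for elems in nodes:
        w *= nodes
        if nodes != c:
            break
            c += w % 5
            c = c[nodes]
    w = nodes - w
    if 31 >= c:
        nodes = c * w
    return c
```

return c

Transformed code:
def calc(nodes, w, c):
    c = (w - c) * nodes
    nodes = 22
    if 12 < 6:
        raise ValueError(c)
    for elems in nodes:
        w = w * nodes
        if nodes != c:
            break
    w = nodes - w
    if 31 >= c:
        nodes = c * w
    return c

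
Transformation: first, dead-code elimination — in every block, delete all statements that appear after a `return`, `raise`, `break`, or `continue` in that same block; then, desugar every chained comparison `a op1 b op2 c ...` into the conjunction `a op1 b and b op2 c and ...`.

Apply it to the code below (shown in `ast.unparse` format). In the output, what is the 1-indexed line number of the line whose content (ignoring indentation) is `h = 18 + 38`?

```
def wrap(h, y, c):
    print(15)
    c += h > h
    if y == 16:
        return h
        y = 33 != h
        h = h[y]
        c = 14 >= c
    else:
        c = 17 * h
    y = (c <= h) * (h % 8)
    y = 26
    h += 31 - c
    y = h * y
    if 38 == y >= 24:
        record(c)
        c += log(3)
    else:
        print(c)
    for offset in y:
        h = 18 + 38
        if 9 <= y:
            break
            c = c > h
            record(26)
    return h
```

18

Transformed code:
def wrap(h, y, c):
    print(15)
    c += h > h
    if y == 16:
        return h
    else:
        c = 17 * h
    y = (c <= h) * (h % 8)
    y = 26
    h += 31 - c
    y = h * y
    if 38 == y and y >= 24:
        record(c)
        c += log(3)
    else:
        print(c)
    for offset in y:
        h = 18 + 38
        if 9 <= y:
            break
    return h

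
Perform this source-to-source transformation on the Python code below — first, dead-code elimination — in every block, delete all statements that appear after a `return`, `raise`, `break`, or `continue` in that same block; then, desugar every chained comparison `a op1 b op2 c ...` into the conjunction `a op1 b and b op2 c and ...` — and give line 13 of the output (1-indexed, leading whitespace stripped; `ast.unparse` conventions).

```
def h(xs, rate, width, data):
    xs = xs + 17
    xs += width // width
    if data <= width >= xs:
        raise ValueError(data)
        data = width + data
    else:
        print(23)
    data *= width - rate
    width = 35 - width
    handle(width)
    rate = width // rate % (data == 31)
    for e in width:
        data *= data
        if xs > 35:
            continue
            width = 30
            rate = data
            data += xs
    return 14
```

Transformed code:
def h(xs, rate, width, data):
    xs = xs + 17
    xs += width // width
    if data <= width and width >= xs:
        raise ValueError(data)
    else:
        print(23)
    data *= width - rate
    width = 35 - width
    handle(width)
    rate = width // rate % (data == 31)
    for e in width:
        data *= data
        if xs > 35:
            continue
    return 14

data *= data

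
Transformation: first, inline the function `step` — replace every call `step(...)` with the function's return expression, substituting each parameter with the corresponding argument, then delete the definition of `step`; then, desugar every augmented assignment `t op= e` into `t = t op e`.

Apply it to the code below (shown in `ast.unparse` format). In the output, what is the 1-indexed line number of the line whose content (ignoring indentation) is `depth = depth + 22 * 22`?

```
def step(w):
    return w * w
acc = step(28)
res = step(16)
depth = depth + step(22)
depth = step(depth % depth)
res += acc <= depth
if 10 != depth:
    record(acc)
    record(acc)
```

Transformed code:
acc = 28 * 28
res = 16 * 16
depth = depth + 22 * 22
depth = depth % depth * (depth % depth)
res = res + (acc <= depth)
if 10 != depth:
    record(acc)
    record(acc)

3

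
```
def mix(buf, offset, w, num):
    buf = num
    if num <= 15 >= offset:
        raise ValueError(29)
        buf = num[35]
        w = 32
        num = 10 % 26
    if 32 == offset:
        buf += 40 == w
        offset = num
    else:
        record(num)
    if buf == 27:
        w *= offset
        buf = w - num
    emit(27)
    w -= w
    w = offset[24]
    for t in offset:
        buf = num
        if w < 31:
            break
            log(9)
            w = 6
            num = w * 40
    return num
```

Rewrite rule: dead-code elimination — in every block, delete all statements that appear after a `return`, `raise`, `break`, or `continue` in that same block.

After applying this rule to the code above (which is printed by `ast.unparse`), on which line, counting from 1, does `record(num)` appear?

9

Transformed code:
def mix(buf, offset, w, num):
    buf = num
    if num <= 15 >= offset:
        raise ValueError(29)
    if 32 == offset:
        buf += 40 == w
        offset = num
    else:
        record(num)
    if buf == 27:
        w *= offset
        buf = w - num
    emit(27)
    w -= w
    w = offset[24]
    for t in offset:
        buf = num
        if w < 31:
            break
    return num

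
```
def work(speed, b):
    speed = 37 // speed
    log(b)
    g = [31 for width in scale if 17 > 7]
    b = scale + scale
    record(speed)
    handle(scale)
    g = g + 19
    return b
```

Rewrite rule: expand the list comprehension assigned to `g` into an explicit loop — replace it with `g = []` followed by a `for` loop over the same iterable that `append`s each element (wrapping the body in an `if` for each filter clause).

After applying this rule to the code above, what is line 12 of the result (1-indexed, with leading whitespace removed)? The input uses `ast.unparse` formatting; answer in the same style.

return b

Transformed code:
def work(speed, b):
    speed = 37 // speed
    log(b)
    g = []
    for width in scale:
        if 17 > 7:
            g.append(31)
    b = scale + scale
    record(speed)
    handle(scale)
    g = g + 19
    return b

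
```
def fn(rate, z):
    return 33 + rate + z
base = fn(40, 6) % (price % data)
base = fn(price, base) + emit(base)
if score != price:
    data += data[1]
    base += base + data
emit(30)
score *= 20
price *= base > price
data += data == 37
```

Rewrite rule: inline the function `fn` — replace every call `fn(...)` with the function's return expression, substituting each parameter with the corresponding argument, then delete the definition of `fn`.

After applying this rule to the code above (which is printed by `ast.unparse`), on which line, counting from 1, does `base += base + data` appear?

5

Transformed code:
base = (33 + 40 + 6) % (price % data)
base = 33 + price + base + emit(base)
if score != price:
    data += data[1]
    base += base + data
emit(30)
score *= 20
price *= base > price
data += data == 37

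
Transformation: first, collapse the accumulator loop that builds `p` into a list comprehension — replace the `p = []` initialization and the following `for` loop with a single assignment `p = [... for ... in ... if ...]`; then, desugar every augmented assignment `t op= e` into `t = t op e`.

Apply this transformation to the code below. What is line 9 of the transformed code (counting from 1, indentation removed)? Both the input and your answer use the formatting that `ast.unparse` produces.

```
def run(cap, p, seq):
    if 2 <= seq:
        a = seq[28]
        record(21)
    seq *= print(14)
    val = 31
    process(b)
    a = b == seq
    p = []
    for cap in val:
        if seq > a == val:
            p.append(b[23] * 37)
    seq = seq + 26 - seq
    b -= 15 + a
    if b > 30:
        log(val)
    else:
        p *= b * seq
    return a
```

p = [b[23] * 37 for cap in val if seq > a == val]

Transformed code:
def run(cap, p, seq):
    if 2 <= seq:
        a = seq[28]
        record(21)
    seq = seq * print(14)
    val = 31
    process(b)
    a = b == seq
    p = [b[23] * 37 for cap in val if seq > a == val]
    seq = seq + 26 - seq
    b = b - (15 + a)
    if b > 30:
        log(val)
    else:
        p = p * (b * seq)
    return a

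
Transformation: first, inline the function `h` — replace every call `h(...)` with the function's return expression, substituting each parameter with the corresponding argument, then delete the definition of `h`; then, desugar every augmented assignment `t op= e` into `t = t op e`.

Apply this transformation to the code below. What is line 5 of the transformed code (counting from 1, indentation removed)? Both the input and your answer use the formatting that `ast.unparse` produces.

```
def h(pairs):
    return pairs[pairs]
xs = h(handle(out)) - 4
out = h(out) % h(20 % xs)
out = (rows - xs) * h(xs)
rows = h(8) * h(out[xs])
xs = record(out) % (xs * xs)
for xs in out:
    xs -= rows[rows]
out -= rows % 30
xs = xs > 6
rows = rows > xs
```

Transformed code:
xs = handle(out)[handle(out)] - 4
out = out[out] % (20 % xs)[20 % xs]
out = (rows - xs) * xs[xs]
rows = 8[8] * out[xs][out[xs]]
xs = record(out) % (xs * xs)
for xs in out:
    xs = xs - rows[rows]
out = out - rows % 30
xs = xs > 6
rows = rows > xs

xs = record(out) % (xs * xs)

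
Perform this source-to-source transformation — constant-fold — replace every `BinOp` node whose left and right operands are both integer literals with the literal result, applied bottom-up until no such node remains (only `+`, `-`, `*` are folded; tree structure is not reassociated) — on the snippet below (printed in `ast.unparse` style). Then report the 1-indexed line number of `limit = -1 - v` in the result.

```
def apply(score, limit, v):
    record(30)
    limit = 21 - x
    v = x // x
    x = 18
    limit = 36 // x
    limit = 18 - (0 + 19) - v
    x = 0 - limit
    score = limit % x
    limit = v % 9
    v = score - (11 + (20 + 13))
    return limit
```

7

Transformed code:
def apply(score, limit, v):
    record(30)
    limit = 21 - x
    v = x // x
    x = 18
    limit = 36 // x
    limit = -1 - v
    x = 0 - limit
    score = limit % x
    limit = v % 9
    v = score - 44
    return limit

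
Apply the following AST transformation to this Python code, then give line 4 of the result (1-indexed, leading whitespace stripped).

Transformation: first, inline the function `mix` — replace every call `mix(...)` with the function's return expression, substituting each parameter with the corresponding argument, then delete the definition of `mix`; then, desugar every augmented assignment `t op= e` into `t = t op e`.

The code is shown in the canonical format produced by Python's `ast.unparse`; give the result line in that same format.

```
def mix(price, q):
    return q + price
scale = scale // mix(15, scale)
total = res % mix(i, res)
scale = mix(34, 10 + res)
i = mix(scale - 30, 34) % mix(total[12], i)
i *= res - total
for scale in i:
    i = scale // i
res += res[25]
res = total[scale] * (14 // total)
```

Transformed code:
scale = scale // (scale + 15)
total = res % (res + i)
scale = 10 + res + 34
i = (34 + (scale - 30)) % (i + total[12])
i = i * (res - total)
for scale in i:
    i = scale // i
res = res + res[25]
res = total[scale] * (14 // total)

i = (34 + (scale - 30)) % (i + total[12])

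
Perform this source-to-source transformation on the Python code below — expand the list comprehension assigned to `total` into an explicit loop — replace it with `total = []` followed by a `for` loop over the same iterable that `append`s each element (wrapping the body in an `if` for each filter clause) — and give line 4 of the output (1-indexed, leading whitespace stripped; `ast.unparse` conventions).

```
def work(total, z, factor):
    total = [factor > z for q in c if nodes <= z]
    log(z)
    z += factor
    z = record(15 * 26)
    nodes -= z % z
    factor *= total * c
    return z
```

if nodes <= z:

Transformed code:
def work(total, z, factor):
    total = []
    for q in c:
        if nodes <= z:
            total.append(factor > z)
    log(z)
    z += factor
    z = record(15 * 26)
    nodes -= z % z
    factor *= total * c
    return z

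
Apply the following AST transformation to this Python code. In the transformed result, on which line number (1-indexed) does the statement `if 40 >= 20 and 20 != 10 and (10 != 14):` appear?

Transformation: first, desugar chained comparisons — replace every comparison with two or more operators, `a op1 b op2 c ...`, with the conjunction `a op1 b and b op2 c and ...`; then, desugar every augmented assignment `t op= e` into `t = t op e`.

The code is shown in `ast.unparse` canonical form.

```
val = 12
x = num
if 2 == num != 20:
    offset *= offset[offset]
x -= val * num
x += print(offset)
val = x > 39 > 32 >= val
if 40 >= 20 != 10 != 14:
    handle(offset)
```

8

Transformed code:
val = 12
x = num
if 2 == num and num != 20:
    offset = offset * offset[offset]
x = x - val * num
x = x + print(offset)
val = x > 39 and 39 > 32 and (32 >= val)
if 40 >= 20 and 20 != 10 and (10 != 14):
    handle(offset)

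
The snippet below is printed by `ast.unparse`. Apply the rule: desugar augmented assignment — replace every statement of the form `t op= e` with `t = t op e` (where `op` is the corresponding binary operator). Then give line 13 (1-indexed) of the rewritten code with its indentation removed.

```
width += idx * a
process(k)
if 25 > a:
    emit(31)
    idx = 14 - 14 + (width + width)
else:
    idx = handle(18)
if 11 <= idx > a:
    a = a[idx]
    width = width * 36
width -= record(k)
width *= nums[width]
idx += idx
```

Transformed code:
width = width + idx * a
process(k)
if 25 > a:
    emit(31)
    idx = 14 - 14 + (width + width)
else:
    idx = handle(18)
if 11 <= idx > a:
    a = a[idx]
    width = width * 36
width = width - record(k)
width = width * nums[width]
idx = idx + idx

idx = idx + idx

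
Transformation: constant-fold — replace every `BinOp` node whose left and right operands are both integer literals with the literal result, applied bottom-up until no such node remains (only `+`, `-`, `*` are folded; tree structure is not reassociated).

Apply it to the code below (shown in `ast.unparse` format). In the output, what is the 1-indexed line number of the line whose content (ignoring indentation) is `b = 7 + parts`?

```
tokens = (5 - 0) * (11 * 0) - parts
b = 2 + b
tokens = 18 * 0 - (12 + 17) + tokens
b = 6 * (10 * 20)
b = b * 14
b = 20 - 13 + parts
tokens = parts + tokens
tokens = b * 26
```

Transformed code:
tokens = 0 - parts
b = 2 + b
tokens = -29 + tokens
b = 1200
b = b * 14
b = 7 + parts
tokens = parts + tokens
tokens = b * 26

6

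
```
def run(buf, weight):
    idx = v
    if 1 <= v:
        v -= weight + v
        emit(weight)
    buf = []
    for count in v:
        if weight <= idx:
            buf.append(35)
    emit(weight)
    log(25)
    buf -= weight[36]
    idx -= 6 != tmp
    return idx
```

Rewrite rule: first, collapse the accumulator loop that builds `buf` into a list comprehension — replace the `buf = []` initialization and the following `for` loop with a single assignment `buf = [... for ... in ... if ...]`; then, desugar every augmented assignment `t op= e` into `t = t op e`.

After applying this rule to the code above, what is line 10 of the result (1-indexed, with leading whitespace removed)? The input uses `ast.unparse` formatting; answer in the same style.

idx = idx - (6 != tmp)

Transformed code:
def run(buf, weight):
    idx = v
    if 1 <= v:
        v = v - (weight + v)
        emit(weight)
    buf = [35 for count in v if weight <= idx]
    emit(weight)
    log(25)
    buf = buf - weight[36]
    idx = idx - (6 != tmp)
    return idx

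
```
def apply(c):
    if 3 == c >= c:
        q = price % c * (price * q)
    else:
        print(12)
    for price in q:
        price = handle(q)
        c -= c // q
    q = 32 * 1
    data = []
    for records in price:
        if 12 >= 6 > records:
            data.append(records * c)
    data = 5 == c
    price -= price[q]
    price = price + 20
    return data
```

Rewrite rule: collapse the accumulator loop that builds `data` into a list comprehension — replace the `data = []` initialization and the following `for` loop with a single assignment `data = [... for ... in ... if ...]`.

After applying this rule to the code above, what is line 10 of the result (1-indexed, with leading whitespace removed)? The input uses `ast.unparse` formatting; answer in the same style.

Transformed code:
def apply(c):
    if 3 == c >= c:
        q = price % c * (price * q)
    else:
        print(12)
    for price in q:
        price = handle(q)
        c -= c // q
    q = 32 * 1
    data = [records * c for records in price if 12 >= 6 > records]
    data = 5 == c
    price -= price[q]
    price = price + 20
    return data

data = [records * c for records in price if 12 >= 6 > records]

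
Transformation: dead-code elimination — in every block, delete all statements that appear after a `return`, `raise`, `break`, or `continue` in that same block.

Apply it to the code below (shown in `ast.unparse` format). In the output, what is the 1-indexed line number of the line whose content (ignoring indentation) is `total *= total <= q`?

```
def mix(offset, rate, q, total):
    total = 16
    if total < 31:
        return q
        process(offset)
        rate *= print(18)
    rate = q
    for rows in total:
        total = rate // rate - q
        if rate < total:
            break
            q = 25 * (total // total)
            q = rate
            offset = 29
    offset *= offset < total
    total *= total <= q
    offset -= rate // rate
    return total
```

11

Transformed code:
def mix(offset, rate, q, total):
    total = 16
    if total < 31:
        return q
    rate = q
    for rows in total:
        total = rate // rate - q
        if rate < total:
            break
    offset *= offset < total
    total *= total <= q
    offset -= rate // rate
    return total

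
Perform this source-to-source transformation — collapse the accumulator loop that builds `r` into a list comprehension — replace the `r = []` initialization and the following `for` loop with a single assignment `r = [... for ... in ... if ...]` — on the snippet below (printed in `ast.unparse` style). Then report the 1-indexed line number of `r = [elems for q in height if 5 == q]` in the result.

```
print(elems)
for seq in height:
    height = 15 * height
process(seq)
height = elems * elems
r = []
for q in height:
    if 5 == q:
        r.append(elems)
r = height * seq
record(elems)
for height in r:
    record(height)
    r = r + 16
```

Transformed code:
print(elems)
for seq in height:
    height = 15 * height
process(seq)
height = elems * elems
r = [elems for q in height if 5 == q]
r = height * seq
record(elems)
for height in r:
    record(height)
    r = r + 16

6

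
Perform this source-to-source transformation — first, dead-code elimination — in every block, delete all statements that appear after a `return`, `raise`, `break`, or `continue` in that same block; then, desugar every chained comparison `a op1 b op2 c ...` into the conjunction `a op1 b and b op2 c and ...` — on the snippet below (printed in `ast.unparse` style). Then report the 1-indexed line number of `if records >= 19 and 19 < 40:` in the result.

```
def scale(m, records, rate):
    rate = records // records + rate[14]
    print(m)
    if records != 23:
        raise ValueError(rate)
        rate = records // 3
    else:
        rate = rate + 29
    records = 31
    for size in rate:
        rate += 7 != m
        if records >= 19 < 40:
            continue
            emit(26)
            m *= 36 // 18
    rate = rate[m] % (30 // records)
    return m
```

11

Transformed code:
def scale(m, records, rate):
    rate = records // records + rate[14]
    print(m)
    if records != 23:
        raise ValueError(rate)
    else:
        rate = rate + 29
    records = 31
    for size in rate:
        rate += 7 != m
        if records >= 19 and 19 < 40:
            continue
    rate = rate[m] % (30 // records)
    return m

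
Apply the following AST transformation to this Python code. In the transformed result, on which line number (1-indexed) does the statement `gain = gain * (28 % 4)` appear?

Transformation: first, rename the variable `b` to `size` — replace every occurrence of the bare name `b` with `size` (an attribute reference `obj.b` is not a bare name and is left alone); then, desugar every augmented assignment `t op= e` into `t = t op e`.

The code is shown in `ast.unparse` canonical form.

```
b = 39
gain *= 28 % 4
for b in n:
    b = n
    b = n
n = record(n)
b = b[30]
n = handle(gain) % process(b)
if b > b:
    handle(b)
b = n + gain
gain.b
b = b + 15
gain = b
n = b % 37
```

2

Transformed code:
size = 39
gain = gain * (28 % 4)
for size in n:
    size = n
    size = n
n = record(n)
size = size[30]
n = handle(gain) % process(size)
if size > size:
    handle(size)
size = n + gain
gain.b
size = size + 15
gain = size
n = size % 37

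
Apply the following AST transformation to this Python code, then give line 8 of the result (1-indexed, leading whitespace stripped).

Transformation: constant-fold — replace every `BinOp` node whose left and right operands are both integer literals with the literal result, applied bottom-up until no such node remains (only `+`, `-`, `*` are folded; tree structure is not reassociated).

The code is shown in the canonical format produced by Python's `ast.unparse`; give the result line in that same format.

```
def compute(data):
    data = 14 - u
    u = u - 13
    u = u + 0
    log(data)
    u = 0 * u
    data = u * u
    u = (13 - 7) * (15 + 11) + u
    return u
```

Transformed code:
def compute(data):
    data = 14 - u
    u = u - 13
    u = u + 0
    log(data)
    u = 0 * u
    data = u * u
    u = 156 + u
    return u

u = 156 + u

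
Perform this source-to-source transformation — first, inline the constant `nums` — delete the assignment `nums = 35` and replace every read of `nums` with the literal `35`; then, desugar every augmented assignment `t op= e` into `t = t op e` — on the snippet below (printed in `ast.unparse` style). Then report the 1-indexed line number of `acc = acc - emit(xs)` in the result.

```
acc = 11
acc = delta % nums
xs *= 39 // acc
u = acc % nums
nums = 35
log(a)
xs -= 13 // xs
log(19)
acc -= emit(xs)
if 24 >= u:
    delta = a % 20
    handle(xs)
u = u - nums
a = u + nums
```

Transformed code:
acc = 11
acc = delta % 35
xs = xs * (39 // acc)
u = acc % 35
log(a)
xs = xs - 13 // xs
log(19)
acc = acc - emit(xs)
if 24 >= u:
    delta = a % 20
    handle(xs)
u = u - 35
a = u + 35

8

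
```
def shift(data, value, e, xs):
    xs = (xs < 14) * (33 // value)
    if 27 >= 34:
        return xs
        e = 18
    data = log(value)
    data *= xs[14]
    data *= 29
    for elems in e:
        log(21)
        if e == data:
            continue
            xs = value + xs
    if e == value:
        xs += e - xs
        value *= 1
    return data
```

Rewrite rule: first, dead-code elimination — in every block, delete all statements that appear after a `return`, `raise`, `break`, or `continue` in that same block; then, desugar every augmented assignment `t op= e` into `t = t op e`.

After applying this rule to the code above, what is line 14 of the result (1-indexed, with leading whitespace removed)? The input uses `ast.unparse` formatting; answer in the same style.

value = value * 1

Transformed code:
def shift(data, value, e, xs):
    xs = (xs < 14) * (33 // value)
    if 27 >= 34:
        return xs
    data = log(value)
    data = data * xs[14]
    data = data * 29
    for elems in e:
        log(21)
        if e == data:
            continue
    if e == value:
        xs = xs + (e - xs)
        value = value * 1
    return data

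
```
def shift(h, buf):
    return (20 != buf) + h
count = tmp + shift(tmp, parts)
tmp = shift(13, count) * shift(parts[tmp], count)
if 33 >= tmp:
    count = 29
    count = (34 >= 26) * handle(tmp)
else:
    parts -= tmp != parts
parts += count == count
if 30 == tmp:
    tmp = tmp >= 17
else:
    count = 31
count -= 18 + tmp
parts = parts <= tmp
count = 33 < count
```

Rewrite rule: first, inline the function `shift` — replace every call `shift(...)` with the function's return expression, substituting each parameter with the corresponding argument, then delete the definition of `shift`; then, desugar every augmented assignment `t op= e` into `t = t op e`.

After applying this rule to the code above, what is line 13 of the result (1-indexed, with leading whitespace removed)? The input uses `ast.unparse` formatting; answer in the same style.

Transformed code:
count = tmp + ((20 != parts) + tmp)
tmp = ((20 != count) + 13) * ((20 != count) + parts[tmp])
if 33 >= tmp:
    count = 29
    count = (34 >= 26) * handle(tmp)
else:
    parts = parts - (tmp != parts)
parts = parts + (count == count)
if 30 == tmp:
    tmp = tmp >= 17
else:
    count = 31
count = count - (18 + tmp)
parts = parts <= tmp
count = 33 < count

count = count - (18 + tmp)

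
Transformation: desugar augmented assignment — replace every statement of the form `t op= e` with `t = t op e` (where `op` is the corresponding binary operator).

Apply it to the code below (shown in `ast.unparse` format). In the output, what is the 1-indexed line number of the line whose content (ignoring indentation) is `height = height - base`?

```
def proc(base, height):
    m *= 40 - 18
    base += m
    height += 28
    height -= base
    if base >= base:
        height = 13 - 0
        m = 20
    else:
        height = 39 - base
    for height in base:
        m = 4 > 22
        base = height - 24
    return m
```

5

Transformed code:
def proc(base, height):
    m = m * (40 - 18)
    base = base + m
    height = height + 28
    height = height - base
    if base >= base:
        height = 13 - 0
        m = 20
    else:
        height = 39 - base
    for height in base:
        m = 4 > 22
        base = height - 24
    return m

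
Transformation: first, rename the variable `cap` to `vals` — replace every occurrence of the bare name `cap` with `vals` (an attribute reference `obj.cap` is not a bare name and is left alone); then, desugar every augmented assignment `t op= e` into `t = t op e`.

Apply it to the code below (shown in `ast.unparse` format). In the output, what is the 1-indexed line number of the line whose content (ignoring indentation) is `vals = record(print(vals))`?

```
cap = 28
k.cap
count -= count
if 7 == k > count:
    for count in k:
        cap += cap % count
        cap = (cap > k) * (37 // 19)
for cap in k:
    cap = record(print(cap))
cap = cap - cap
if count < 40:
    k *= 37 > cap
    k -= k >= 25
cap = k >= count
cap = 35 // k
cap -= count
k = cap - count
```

Transformed code:
vals = 28
k.cap
count = count - count
if 7 == k > count:
    for count in k:
        vals = vals + vals % count
        vals = (vals > k) * (37 // 19)
for vals in k:
    vals = record(print(vals))
vals = vals - vals
if count < 40:
    k = k * (37 > vals)
    k = k - (k >= 25)
vals = k >= count
vals = 35 // k
vals = vals - count
k = vals - count

9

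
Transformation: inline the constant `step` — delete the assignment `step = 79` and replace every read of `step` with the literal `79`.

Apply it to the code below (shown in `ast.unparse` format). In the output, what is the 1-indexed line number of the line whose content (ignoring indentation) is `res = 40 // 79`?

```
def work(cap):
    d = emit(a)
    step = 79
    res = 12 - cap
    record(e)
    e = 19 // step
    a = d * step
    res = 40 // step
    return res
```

7

Transformed code:
def work(cap):
    d = emit(a)
    res = 12 - cap
    record(e)
    e = 19 // 79
    a = d * 79
    res = 40 // 79
    return res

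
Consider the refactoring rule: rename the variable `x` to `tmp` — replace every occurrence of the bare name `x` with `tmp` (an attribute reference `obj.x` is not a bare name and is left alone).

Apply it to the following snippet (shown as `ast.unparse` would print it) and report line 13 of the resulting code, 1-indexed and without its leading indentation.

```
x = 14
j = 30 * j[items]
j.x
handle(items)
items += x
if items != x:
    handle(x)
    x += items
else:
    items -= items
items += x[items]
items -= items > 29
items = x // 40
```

Transformed code:
tmp = 14
j = 30 * j[items]
j.x
handle(items)
items += tmp
if items != tmp:
    handle(tmp)
    tmp += items
else:
    items -= items
items += tmp[items]
items -= items > 29
items = tmp // 40

items = tmp // 40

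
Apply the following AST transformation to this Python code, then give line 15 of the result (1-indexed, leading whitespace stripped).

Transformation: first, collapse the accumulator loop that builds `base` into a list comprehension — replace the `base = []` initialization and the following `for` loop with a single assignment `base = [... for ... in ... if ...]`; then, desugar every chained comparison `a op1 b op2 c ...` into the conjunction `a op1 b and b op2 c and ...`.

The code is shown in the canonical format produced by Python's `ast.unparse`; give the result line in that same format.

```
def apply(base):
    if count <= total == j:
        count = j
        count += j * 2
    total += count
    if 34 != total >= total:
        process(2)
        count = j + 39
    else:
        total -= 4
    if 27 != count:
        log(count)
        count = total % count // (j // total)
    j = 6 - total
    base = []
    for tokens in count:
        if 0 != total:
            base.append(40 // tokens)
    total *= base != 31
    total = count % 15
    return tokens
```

Transformed code:
def apply(base):
    if count <= total and total == j:
        count = j
        count += j * 2
    total += count
    if 34 != total and total >= total:
        process(2)
        count = j + 39
    else:
        total -= 4
    if 27 != count:
        log(count)
        count = total % count // (j // total)
    j = 6 - total
    base = [40 // tokens for tokens in count if 0 != total]
    total *= base != 31
    total = count % 15
    return tokens

base = [40 // tokens for tokens in count if 0 != total]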